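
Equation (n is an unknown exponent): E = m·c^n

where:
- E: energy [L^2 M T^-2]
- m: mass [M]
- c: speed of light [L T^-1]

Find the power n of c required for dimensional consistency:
n = 2

E has dimensions [L^2 M T^-2]; c has dimensions [L T^-1].
The rest of the RHS has dimensions [M], so c^n must supply [L^2 T^-2].
With n = 2: m·c^2 has dimensions [L^2 M T^-2], matching the LHS ✓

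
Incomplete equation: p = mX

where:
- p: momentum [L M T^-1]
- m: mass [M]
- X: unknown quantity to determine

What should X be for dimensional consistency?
X = v (velocity), dimensions [L T^-1]

p has dimensions [L M T^-1]; the rest of the RHS (m) has dimensions [M].
So X must have dimensions [L T^-1] — X = v (velocity).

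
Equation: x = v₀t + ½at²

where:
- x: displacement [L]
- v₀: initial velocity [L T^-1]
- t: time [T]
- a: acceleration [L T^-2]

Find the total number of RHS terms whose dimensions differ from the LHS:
0

LHS x: [L]
- v₀t: [L] ✓
- ½at²: [L] ✓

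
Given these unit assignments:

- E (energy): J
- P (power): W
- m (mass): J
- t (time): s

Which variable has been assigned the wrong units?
m

The variable m (mass) should have units kg, not J.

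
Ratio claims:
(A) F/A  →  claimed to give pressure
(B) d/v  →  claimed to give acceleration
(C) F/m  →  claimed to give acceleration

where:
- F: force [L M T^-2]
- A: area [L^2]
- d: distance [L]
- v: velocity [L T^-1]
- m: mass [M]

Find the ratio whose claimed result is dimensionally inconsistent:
(B) d/v does not give acceleration

(A) F/A: [L^-1 M T^-2] = pressure [L^-1 M T^-2] ✓
(B) d/v: [T] ≠ acceleration [L T^-2] ✗
(C) F/m: [L T^-2] = acceleration [L T^-2] ✓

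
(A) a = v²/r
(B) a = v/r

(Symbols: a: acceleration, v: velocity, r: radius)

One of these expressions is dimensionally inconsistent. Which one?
(B)

(A) a = v²/r: LHS [L T^-2], RHS [L T^-2] ✓
(B) a = v/r: LHS [L T^-2], RHS [T^-1] ✗

Expression (B) a = v/r is dimensionally incorrect.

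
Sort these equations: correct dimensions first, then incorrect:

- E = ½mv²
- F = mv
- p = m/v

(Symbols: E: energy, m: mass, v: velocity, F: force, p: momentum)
Dimensionally correct: E = ½mv²
Dimensionally incorrect: F = mv, p = m/v
Ordered (correct first, then incorrect): E = ½mv², F = mv, p = m/v

- E = ½mv²: LHS [L^2 M T^-2], RHS [L^2 M T^-2] → correct ✓
- F = mv: LHS [L M T^-2], RHS [L M T^-1] → incorrect ✗
- p = m/v: LHS [L M T^-1], RHS [L^-1 M T] → incorrect ✗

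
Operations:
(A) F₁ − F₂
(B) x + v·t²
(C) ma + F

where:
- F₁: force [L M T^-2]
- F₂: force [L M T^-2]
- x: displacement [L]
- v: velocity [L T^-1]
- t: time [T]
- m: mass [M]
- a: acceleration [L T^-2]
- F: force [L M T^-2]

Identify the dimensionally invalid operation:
(B) x + v·t²

(A) F₁ − F₂: F₁ [L M T^-2] and F₂ [L M T^-2] — same dimensions ✓
(B) x + v·t²: x [L] and v·t² [L T] — different dimensions cannot be added/subtracted ✗
(C) ma + F: ma [L M T^-2] and F [L M T^-2] — same dimensions ✓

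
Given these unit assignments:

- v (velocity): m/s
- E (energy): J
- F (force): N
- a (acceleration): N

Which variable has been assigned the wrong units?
a

The variable a (acceleration) should have units m/s², not N.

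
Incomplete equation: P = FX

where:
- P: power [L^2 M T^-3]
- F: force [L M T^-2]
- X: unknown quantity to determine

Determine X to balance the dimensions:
X = v (velocity), dimensions [L T^-1]

P has dimensions [L^2 M T^-3]; the rest of the RHS (F) has dimensions [L M T^-2].
So X must have dimensions [L T^-1] — X = v (velocity).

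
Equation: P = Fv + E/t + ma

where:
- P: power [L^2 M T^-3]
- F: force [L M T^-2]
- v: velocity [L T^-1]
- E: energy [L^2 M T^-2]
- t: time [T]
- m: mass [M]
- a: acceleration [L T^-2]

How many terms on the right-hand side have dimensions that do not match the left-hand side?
1

LHS P: [L^2 M T^-3]
- Fv: [L^2 M T^-3] ✓
- E/t: [L^2 M T^-3] ✓
- ma: [L M T^-2] ✗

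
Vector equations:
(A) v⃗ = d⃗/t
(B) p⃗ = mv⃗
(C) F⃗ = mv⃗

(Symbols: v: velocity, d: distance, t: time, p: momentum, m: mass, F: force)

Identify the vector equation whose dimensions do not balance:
(C) F⃗ = mv⃗

(A) v⃗ = d⃗/t: LHS [L T^-1], RHS [L T^-1] ✓ — displacement (vector) divided by time (scalar)
(B) p⃗ = mv⃗: LHS [L M T^-1], RHS [L M T^-1] ✓ — mass (scalar) times velocity (vector)
(C) F⃗ = mv⃗: LHS [L M T^-2], RHS [L M T^-1] ✗ — mass times velocity is momentum, not force; should be ma⃗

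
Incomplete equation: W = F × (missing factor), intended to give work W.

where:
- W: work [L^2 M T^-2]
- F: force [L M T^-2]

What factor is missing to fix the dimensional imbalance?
d (distance), dimensions [L]

W has dimensions [L^2 M T^-2] and F has dimensions [L M T^-2].
The missing factor must have dimensions [L^2 M T^-2] / [L M T^-2] = [L], i.e. distance (d).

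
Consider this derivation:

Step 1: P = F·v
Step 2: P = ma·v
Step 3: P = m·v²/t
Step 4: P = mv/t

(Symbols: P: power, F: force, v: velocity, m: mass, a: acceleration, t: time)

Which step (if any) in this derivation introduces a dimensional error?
Step 4

Step 1: P = F·v → LHS [L^2 M T^-3], RHS [L^2 M T^-3] ✓
Step 2: P = ma·v → LHS [L^2 M T^-3], RHS [L^2 M T^-3] ✓
Step 3: P = m·v²/t → LHS [L^2 M T^-3], RHS [L^2 M T^-3] ✓
Step 4: P = mv/t → LHS [L^2 M T^-3], RHS [L M T^-2] ✗

The first dimensional inconsistency appears in step 4: P = mv/t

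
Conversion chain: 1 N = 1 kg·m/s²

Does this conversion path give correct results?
The chain is correct (no errors).

Correct: Newton is defined as kg·m/s²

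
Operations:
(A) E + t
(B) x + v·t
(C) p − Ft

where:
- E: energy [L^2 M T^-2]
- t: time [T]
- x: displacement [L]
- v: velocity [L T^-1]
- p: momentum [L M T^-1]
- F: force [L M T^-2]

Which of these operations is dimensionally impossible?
(A) E + t

(A) E + t: E [L^2 M T^-2] and t [T] — different dimensions cannot be added/subtracted ✗
(B) x + v·t: x [L] and v·t [L] — same dimensions ✓
(C) p − Ft: p [L M T^-1] and Ft [L M T^-1] — same dimensions ✓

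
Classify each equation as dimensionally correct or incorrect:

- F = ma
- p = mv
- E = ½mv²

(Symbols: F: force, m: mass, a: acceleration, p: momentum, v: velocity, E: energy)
Dimensionally correct: F = ma, p = mv, E = ½mv²
Dimensionally incorrect: none
Ordered (correct first, then incorrect): F = ma, p = mv, E = ½mv²

- F = ma: LHS [L M T^-2], RHS [L M T^-2] → correct ✓
- p = mv: LHS [L M T^-1], RHS [L M T^-1] → correct ✓
- E = ½mv²: LHS [L^2 M T^-2], RHS [L^2 M T^-2] → correct ✓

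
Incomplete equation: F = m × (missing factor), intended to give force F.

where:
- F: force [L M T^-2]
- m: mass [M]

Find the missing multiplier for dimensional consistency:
a (acceleration), dimensions [L T^-2]

F has dimensions [L M T^-2] and m has dimensions [M].
The missing factor must have dimensions [L M T^-2] / [M] = [L T^-2], i.e. acceleration (a).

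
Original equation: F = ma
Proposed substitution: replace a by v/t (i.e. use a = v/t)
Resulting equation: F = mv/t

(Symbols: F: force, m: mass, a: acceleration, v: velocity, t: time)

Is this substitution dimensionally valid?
Yes

[a] = [L T^-2] and [v/t] = [L T^-2]. These match, so the substitution replaces a quantity by one of the same dimensions and the result F = mv/t has LHS [L M T^-2] vs RHS [L M T^-2] — still consistent.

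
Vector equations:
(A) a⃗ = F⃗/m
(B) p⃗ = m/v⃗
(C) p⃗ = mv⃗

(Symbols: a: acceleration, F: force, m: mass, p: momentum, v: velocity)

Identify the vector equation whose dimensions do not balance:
(B) p⃗ = m/v⃗

(A) a⃗ = F⃗/m: LHS [L T^-2], RHS [L T^-2] ✓ — force (vector) divided by mass (scalar)
(B) p⃗ = m/v⃗: LHS [L M T^-1], RHS [L^-1 M T] ✗ — momentum is mass times velocity; should be mv⃗ (and division by a vector is undefined)
(C) p⃗ = mv⃗: LHS [L M T^-1], RHS [L M T^-1] ✓ — mass (scalar) times velocity (vector)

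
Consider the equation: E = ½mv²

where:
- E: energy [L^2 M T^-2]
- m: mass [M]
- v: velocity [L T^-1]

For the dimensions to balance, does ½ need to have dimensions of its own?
No

E has dimensions [L^2 M T^-2] and mv² already has dimensions [L^2 M T^-2], so the equation balances without ½ contributing any dimensions. ½ is a pure (dimensionless) number; changing or removing it would not affect dimensional consistency.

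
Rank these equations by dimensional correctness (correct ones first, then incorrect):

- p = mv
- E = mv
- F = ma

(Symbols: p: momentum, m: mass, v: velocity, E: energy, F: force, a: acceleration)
Dimensionally correct: p = mv, F = ma
Dimensionally incorrect: E = mv
Ordered (correct first, then incorrect): p = mv, F = ma, E = mv

- p = mv: LHS [L M T^-1], RHS [L M T^-1] → correct ✓
- E = mv: LHS [L^2 M T^-2], RHS [L M T^-1] → incorrect ✗
- F = ma: LHS [L M T^-2], RHS [L M T^-2] → correct ✓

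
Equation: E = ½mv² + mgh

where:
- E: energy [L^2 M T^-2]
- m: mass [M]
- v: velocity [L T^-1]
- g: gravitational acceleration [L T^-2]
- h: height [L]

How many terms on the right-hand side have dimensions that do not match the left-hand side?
0

LHS E: [L^2 M T^-2]
- ½mv²: [L^2 M T^-2] ✓
- mgh: [L^2 M T^-2] ✓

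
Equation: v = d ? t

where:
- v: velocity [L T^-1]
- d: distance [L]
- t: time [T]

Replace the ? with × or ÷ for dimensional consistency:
division (÷): v = d ÷ t

v [L T^-1]; d [L]; t [T].
d × t → [L T] ✗
d ÷ t → [L T^-1] ✓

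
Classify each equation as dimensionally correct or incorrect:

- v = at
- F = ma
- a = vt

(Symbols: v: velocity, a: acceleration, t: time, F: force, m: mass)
Dimensionally correct: v = at, F = ma
Dimensionally incorrect: a = vt
Ordered (correct first, then incorrect): v = at, F = ma, a = vt

- v = at: LHS [L T^-1], RHS [L T^-1] → correct ✓
- F = ma: LHS [L M T^-2], RHS [L M T^-2] → correct ✓
- a = vt: LHS [L T^-2], RHS [L] → incorrect ✗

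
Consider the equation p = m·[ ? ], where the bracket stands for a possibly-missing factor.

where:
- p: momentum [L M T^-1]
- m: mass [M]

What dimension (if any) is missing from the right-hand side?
[L T^-1] — velocity (e.g. v)

p has dimensions [L M T^-1]; m has dimensions [M].
The bracketed factor must supply [L M T^-1] / [M] = [L T^-1].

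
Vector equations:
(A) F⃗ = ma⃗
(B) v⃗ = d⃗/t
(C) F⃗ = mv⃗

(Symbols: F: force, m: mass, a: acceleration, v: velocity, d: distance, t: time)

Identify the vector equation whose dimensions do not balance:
(C) F⃗ = mv⃗

(A) F⃗ = ma⃗: LHS [L M T^-2], RHS [L M T^-2] ✓ — Force and acceleration are vectors, mass is a scalar
(B) v⃗ = d⃗/t: LHS [L T^-1], RHS [L T^-1] ✓ — displacement (vector) divided by time (scalar)
(C) F⃗ = mv⃗: LHS [L M T^-2], RHS [L M T^-1] ✗ — mass times velocity is momentum, not force; should be ma⃗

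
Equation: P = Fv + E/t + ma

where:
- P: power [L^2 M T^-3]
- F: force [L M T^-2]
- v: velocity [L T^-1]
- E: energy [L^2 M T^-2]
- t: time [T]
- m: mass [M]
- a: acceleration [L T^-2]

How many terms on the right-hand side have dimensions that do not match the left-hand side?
1

LHS P: [L^2 M T^-3]
- Fv: [L^2 M T^-3] ✓
- E/t: [L^2 M T^-3] ✓
- ma: [L M T^-2] ✗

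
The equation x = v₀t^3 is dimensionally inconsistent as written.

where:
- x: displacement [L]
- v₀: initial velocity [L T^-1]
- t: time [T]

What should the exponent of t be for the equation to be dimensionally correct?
The exponent of t should be 1: x = v₀t

The LHS x has dimensions [L]; t has dimensions [T].
As written, the RHS v₀t^3 (exponent 3 on t) has dimensions [L T^2], which does not match.
With exponent 1, the RHS v₀t has dimensions [L], matching the LHS.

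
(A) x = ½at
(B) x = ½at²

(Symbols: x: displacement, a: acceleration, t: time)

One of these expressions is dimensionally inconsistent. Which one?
(A)

(A) x = ½at: LHS [L], RHS [L T^-1] ✗
(B) x = ½at²: LHS [L], RHS [L] ✓

Expression (A) x = ½at is dimensionally incorrect.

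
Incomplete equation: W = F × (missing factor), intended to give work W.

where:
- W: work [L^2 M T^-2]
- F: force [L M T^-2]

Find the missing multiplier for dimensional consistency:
d (distance), dimensions [L]

W has dimensions [L^2 M T^-2] and F has dimensions [L M T^-2].
The missing factor must have dimensions [L^2 M T^-2] / [L M T^-2] = [L], i.e. distance (d).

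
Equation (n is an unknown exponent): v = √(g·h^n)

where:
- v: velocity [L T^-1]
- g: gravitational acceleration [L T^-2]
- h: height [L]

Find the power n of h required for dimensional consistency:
n = 1

v has dimensions [L T^-1]; h has dimensions [L].
With n = 1: √(g·h^1) has dimensions [L T^-1], matching the LHS ✓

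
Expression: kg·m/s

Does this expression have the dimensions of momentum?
Yes

The expression kg·m/s has dimensions [L M T^-1], which is exactly momentum [L M T^-1].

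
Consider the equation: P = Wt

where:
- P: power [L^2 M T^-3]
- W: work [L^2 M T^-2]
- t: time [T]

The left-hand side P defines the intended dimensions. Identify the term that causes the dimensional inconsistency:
The right-hand side term Wt

P has dimensions [L^2 M T^-3], but Wt has dimensions [L^2 M T^-1], so the term Wt is dimensionally wrong for P.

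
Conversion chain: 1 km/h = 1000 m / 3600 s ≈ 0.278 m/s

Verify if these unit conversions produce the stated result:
The chain is correct (no errors).

Correct: 1 km = 1000 m, 1 h = 3600 s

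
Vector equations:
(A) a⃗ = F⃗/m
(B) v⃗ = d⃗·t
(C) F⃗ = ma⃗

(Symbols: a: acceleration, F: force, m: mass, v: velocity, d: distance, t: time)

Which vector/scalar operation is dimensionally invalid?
(B) v⃗ = d⃗·t

(A) a⃗ = F⃗/m: LHS [L T^-2], RHS [L T^-2] ✓ — force (vector) divided by mass (scalar)
(B) v⃗ = d⃗·t: LHS [L T^-1], RHS [L T] ✗ — velocity is displacement per time; should be d⃗/t
(C) F⃗ = ma⃗: LHS [L M T^-2], RHS [L M T^-2] ✓ — Force and acceleration are vectors, mass is a scalar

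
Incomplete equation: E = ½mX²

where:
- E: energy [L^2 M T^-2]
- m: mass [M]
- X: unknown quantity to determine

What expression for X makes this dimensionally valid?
X = v (velocity), dimensions [L T^-1]

E has dimensions [L^2 M T^-2]; the rest of the RHS (½m) has dimensions [M].
So X² must have dimensions [L^2 T^-2], i.e. X has dimensions [L T^-1] — X = v (velocity).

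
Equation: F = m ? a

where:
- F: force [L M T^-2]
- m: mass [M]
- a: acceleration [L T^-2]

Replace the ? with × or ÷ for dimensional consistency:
multiplication (×): F = m × a

F [L M T^-2]; m [M]; a [L T^-2].
m × a → [L M T^-2] ✓
m ÷ a → [L^-1 M T^2] ✗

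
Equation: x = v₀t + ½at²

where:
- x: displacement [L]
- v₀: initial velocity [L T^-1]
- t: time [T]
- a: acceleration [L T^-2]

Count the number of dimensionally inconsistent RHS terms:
0

LHS x: [L]
- v₀t: [L] ✓
- ½at²: [L] ✓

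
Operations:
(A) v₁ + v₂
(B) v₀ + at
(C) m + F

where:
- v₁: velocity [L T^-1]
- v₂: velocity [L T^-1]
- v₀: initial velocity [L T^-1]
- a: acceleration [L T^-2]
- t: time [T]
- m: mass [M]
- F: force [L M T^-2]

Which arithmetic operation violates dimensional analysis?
(C) m + F

(A) v₁ + v₂: v₁ [L T^-1] and v₂ [L T^-1] — same dimensions ✓
(B) v₀ + at: v₀ [L T^-1] and at [L T^-1] — same dimensions ✓
(C) m + F: m [M] and F [L M T^-2] — different dimensions cannot be added/subtracted ✗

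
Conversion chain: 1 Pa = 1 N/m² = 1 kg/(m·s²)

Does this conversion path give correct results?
The chain is correct (no errors).

Correct: Pascal is Newton per square meter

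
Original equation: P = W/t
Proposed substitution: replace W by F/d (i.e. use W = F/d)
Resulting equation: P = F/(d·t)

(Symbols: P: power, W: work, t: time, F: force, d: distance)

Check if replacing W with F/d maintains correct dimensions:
No

[W] = [L^2 M T^-2] and [F/d] = [M T^-2]. These differ, so the substitution replaces a quantity by one of different dimensions and the result P = F/(d·t) has LHS [L^2 M T^-3] vs RHS [M T^-3] — inconsistent.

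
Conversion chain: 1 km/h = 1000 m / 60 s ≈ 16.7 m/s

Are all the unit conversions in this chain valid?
The chain is incorrect (it contains an error).

Incorrect: 1 h = 3600 s, not 60 s (1 km/h ≈ 0.278 m/s)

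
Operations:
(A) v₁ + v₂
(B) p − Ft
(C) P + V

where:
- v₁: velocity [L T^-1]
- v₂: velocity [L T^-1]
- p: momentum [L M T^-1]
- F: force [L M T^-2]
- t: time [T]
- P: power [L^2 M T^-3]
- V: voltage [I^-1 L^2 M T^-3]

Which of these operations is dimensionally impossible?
(C) P + V

(A) v₁ + v₂: v₁ [L T^-1] and v₂ [L T^-1] — same dimensions ✓
(B) p − Ft: p [L M T^-1] and Ft [L M T^-1] — same dimensions ✓
(C) P + V: P [L^2 M T^-3] and V [I^-1 L^2 M T^-3] — different dimensions cannot be added/subtracted ✗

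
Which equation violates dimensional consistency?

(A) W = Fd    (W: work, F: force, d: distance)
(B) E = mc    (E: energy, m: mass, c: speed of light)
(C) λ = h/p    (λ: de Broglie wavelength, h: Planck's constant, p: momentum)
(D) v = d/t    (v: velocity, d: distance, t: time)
(B) E = mc

The equation (B) E = mc is dimensionally incorrect.

LHS (E): [L^2 M T^-2]
RHS (mc): [L M T^-1] ✗

The dimensions do not match. The other three equations balance.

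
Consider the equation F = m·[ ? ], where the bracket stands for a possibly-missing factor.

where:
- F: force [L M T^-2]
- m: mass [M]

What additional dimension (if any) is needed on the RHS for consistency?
[L T^-2] — acceleration (e.g. a)

F has dimensions [L M T^-2]; m has dimensions [M].
The bracketed factor must supply [L M T^-2] / [M] = [L T^-2].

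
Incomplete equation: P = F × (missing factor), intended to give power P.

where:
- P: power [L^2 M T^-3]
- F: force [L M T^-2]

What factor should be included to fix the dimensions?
v (velocity), dimensions [L T^-1]

P has dimensions [L^2 M T^-3] and F has dimensions [L M T^-2].
The missing factor must have dimensions [L^2 M T^-3] / [L M T^-2] = [L T^-1], i.e. velocity (v).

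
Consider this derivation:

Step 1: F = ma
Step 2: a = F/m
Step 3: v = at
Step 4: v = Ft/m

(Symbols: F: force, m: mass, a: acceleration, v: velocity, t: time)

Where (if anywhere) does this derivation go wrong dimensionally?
No step introduces an error — all steps are dimensionally consistent.

Step 1: F = ma → LHS [L M T^-2], RHS [L M T^-2] ✓
Step 2: a = F/m → LHS [L T^-2], RHS [L T^-2] ✓
Step 3: v = at → LHS [L T^-1], RHS [L T^-1] ✓
Step 4: v = Ft/m → LHS [L T^-1], RHS [L T^-1] ✓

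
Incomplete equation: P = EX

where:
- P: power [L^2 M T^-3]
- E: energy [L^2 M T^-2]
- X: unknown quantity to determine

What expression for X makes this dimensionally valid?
X = f (inverse time / frequency (1/t)), dimensions [T^-1]

P has dimensions [L^2 M T^-3]; the rest of the RHS (E) has dimensions [L^2 M T^-2].
So X must have dimensions [T^-1] — X = f (inverse time / frequency (1/t)).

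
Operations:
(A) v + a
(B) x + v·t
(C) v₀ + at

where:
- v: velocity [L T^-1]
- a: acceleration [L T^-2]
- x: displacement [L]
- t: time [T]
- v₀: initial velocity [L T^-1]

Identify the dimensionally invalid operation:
(A) v + a

(A) v + a: v [L T^-1] and a [L T^-2] — different dimensions cannot be added/subtracted ✗
(B) x + v·t: x [L] and v·t [L] — same dimensions ✓
(C) v₀ + at: v₀ [L T^-1] and at [L T^-1] — same dimensions ✓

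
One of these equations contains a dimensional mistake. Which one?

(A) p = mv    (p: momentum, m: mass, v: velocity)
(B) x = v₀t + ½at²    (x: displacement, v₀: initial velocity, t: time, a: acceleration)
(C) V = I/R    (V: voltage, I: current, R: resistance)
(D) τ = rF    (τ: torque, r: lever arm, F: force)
(C) V = I/R

The equation (C) V = I/R is dimensionally incorrect.

LHS (V): [I^-1 L^2 M T^-3]
RHS (I/R): [I^3 L^-2 M^-1 T^3] ✗

The dimensions do not match. The other three equations balance.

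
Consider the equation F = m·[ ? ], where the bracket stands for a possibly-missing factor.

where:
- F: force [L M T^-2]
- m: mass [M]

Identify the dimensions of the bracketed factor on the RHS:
[L T^-2] — acceleration (e.g. a)

F has dimensions [L M T^-2]; m has dimensions [M].
The bracketed factor must supply [L M T^-2] / [M] = [L T^-2].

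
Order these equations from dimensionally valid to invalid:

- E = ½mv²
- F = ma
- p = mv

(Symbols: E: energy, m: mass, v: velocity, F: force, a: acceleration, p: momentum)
Dimensionally correct: E = ½mv², F = ma, p = mv
Dimensionally incorrect: none
Ordered (correct first, then incorrect): E = ½mv², F = ma, p = mv

- E = ½mv²: LHS [L^2 M T^-2], RHS [L^2 M T^-2] → correct ✓
- F = ma: LHS [L M T^-2], RHS [L M T^-2] → correct ✓
- p = mv: LHS [L M T^-1], RHS [L M T^-1] → correct ✓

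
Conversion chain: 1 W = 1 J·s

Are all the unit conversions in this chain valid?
The chain is incorrect (it contains an error).

Incorrect: Watt is J/s, not J·s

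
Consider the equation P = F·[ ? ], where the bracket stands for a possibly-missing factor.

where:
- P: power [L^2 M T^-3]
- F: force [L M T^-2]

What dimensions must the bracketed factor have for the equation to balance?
[L T^-1] — velocity (e.g. v)

P has dimensions [L^2 M T^-3]; F has dimensions [L M T^-2].
The bracketed factor must supply [L^2 M T^-3] / [L M T^-2] = [L T^-1].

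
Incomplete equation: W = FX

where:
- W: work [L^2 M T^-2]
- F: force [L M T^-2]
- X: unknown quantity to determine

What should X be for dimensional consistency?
X = d (distance), dimensions [L]

W has dimensions [L^2 M T^-2]; the rest of the RHS (F) has dimensions [L M T^-2].
So X must have dimensions [L] — X = d (distance).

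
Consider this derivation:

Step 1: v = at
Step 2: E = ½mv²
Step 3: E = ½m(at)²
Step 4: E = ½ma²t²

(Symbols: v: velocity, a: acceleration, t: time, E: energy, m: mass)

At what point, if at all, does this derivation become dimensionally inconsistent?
No step introduces an error — all steps are dimensionally consistent.

Step 1: v = at → LHS [L T^-1], RHS [L T^-1] ✓
Step 2: E = ½mv² → LHS [L^2 M T^-2], RHS [L^2 M T^-2] ✓
Step 3: E = ½m(at)² → LHS [L^2 M T^-2], RHS [L^2 M T^-2] ✓
Step 4: E = ½ma²t² → LHS [L^2 M T^-2], RHS [L^2 M T^-2] ✓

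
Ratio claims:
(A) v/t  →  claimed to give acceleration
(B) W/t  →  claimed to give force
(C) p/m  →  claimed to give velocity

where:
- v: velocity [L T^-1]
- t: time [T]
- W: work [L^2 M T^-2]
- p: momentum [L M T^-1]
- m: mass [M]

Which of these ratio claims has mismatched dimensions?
(B) W/t does not give force

(A) v/t: [L T^-2] = acceleration [L T^-2] ✓
(B) W/t: [L^2 M T^-3] ≠ force [L M T^-2] ✗
(C) p/m: [L T^-1] = velocity [L T^-1] ✓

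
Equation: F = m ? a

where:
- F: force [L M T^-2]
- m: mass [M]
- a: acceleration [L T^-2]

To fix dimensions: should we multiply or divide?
multiplication (×): F = m × a

F [L M T^-2]; m [M]; a [L T^-2].
m × a → [L M T^-2] ✓
m ÷ a → [L^-1 M T^2] ✗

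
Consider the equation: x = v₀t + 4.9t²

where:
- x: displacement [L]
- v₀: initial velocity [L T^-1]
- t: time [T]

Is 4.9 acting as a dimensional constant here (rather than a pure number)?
Yes

x has dimensions [L], while t² alone has dimensions [T^2]. For the equation to balance, the factor 4.9 must carry dimensions [L T^-2] — it is a dimensional constant (a numerical value of a physical quantity with its units suppressed), not a pure number.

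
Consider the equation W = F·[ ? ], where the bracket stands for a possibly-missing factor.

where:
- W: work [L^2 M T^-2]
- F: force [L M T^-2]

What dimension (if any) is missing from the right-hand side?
[L] — length (e.g. a distance d)

W has dimensions [L^2 M T^-2]; F has dimensions [L M T^-2].
The bracketed factor must supply [L^2 M T^-2] / [L M T^-2] = [L].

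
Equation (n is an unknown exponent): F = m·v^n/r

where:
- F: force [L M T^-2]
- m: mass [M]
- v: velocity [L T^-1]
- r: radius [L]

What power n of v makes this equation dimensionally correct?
n = 2

F has dimensions [L M T^-2]; v has dimensions [L T^-1].
The rest of the RHS has dimensions [L^-1 M], so v^n must supply [L^2 T^-2].
With n = 2: m·v^2/r has dimensions [L M T^-2], matching the LHS ✓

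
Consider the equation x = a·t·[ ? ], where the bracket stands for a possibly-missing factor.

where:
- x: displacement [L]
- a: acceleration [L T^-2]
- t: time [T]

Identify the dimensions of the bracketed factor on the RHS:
[T] — time (e.g. t)

x has dimensions [L]; a·t has dimensions [L T^-1].
The bracketed factor must supply [L] / [L T^-1] = [T].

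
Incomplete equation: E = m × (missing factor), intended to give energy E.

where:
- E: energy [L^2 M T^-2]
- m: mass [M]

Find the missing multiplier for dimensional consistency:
v² (velocity squared), dimensions [L^2 T^-2]

E has dimensions [L^2 M T^-2] and m has dimensions [M].
The missing factor must have dimensions [L^2 M T^-2] / [M] = [L^2 T^-2], i.e. velocity squared (v²).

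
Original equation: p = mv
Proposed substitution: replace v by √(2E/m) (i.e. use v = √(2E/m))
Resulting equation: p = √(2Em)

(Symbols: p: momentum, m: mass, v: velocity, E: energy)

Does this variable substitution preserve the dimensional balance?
Yes

[v] = [L T^-1] and [√(2E/m)] = [L T^-1]. These match, so the substitution replaces a quantity by one of the same dimensions and the result p = √(2Em) has LHS [L M T^-1] vs RHS [L M T^-1] — still consistent.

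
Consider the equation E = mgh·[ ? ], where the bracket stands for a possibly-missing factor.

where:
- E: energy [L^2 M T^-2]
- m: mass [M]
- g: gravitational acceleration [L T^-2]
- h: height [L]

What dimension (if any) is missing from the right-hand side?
Nothing is missing — the bracketed factor must be dimensionless.

E has dimensions [L^2 M T^-2] and mgh already has dimensions [L^2 M T^-2], so E = mgh is dimensionally complete.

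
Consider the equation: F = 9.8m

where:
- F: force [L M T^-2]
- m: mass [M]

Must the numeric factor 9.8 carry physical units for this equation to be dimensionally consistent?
Yes

F has dimensions [L M T^-2], while m alone has dimensions [M]. For the equation to balance, the factor 9.8 must carry dimensions [L T^-2] — it is a dimensional constant (a numerical value of a physical quantity with its units suppressed), not a pure number.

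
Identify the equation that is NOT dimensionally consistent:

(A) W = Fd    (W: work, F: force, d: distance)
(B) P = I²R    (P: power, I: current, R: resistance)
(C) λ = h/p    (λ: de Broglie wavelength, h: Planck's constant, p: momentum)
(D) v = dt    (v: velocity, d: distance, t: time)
(D) v = dt

The equation (D) v = dt is dimensionally incorrect.

LHS (v): [L T^-1]
RHS (dt): [L T] ✗

The dimensions do not match. The other three equations balance.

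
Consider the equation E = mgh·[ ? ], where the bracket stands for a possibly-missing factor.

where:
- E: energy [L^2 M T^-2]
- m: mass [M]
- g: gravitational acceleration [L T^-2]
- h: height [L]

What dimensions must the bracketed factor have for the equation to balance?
Nothing is missing — the bracketed factor must be dimensionless.

E has dimensions [L^2 M T^-2] and mgh already has dimensions [L^2 M T^-2], so E = mgh is dimensionally complete.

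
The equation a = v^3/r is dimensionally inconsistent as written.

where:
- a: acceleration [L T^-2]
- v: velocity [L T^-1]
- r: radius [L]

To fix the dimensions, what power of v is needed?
The exponent of v should be 2: a = v^2/r

The LHS a has dimensions [L T^-2]; v has dimensions [L T^-1].
As written, the RHS v^3/r (exponent 3 on v) has dimensions [L^2 T^-3], which does not match.
With exponent 2, the RHS v^2/r has dimensions [L T^-2], matching the LHS.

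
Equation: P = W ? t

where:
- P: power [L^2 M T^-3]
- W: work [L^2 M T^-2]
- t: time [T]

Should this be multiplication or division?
division (÷): P = W ÷ t

P [L^2 M T^-3]; W [L^2 M T^-2]; t [T].
W × t → [L^2 M T^-1] ✗
W ÷ t → [L^2 M T^-3] ✓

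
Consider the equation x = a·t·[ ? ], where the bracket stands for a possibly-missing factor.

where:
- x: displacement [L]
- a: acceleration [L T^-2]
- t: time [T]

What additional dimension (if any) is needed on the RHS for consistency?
[T] — time (e.g. t)

x has dimensions [L]; a·t has dimensions [L T^-1].
The bracketed factor must supply [L] / [L T^-1] = [T].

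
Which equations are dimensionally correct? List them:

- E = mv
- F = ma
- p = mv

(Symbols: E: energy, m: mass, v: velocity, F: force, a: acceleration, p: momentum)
Dimensionally correct: F = ma, p = mv
Dimensionally incorrect: E = mv
Ordered (correct first, then incorrect): F = ma, p = mv, E = mv

- E = mv: LHS [L^2 M T^-2], RHS [L M T^-1] → incorrect ✗
- F = ma: LHS [L M T^-2], RHS [L M T^-2] → correct ✓
- p = mv: LHS [L M T^-1], RHS [L M T^-1] → correct ✓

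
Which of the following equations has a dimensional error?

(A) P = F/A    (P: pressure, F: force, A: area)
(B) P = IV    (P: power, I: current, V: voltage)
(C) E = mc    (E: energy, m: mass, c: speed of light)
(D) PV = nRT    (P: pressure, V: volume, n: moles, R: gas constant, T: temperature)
(C) E = mc

The equation (C) E = mc is dimensionally incorrect.

LHS (E): [L^2 M T^-2]
RHS (mc): [L M T^-1] ✗

The dimensions do not match. The other three equations balance.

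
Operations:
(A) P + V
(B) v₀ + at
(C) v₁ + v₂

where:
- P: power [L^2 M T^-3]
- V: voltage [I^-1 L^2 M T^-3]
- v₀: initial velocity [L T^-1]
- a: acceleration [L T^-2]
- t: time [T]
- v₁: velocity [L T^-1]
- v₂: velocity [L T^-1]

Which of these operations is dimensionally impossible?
(A) P + V

(A) P + V: P [L^2 M T^-3] and V [I^-1 L^2 M T^-3] — different dimensions cannot be added/subtracted ✗
(B) v₀ + at: v₀ [L T^-1] and at [L T^-1] — same dimensions ✓
(C) v₁ + v₂: v₁ [L T^-1] and v₂ [L T^-1] — same dimensions ✓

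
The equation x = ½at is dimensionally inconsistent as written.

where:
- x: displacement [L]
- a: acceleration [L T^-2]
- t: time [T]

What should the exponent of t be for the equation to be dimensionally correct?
The exponent of t should be 2: x = ½at^2

The LHS x has dimensions [L]; t has dimensions [T].
As written, the RHS ½at (exponent 1 on t) has dimensions [L T^-1], which does not match.
With exponent 2, the RHS ½at^2 has dimensions [L], matching the LHS.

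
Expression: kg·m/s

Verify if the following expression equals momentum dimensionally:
Yes

The expression kg·m/s has dimensions [L M T^-1], which is exactly momentum [L M T^-1].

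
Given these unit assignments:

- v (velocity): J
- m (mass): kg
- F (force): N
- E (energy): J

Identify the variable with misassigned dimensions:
v

The variable v (velocity) should have units m/s, not J.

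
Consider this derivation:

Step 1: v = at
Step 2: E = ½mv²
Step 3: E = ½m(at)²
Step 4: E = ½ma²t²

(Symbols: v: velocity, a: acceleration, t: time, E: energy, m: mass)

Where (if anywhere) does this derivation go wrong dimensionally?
No step introduces an error — all steps are dimensionally consistent.

Step 1: v = at → LHS [L T^-1], RHS [L T^-1] ✓
Step 2: E = ½mv² → LHS [L^2 M T^-2], RHS [L^2 M T^-2] ✓
Step 3: E = ½m(at)² → LHS [L^2 M T^-2], RHS [L^2 M T^-2] ✓
Step 4: E = ½ma²t² → LHS [L^2 M T^-2], RHS [L^2 M T^-2] ✓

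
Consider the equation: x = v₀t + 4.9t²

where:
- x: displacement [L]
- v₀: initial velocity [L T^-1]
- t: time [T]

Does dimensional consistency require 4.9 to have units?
Yes

x has dimensions [L], while t² alone has dimensions [T^2]. For the equation to balance, the factor 4.9 must carry dimensions [L T^-2] — it is a dimensional constant (a numerical value of a physical quantity with its units suppressed), not a pure number.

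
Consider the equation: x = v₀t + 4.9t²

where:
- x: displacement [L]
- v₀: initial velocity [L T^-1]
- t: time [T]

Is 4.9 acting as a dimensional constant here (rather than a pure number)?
Yes

x has dimensions [L], while t² alone has dimensions [T^2]. For the equation to balance, the factor 4.9 must carry dimensions [L T^-2] — it is a dimensional constant (a numerical value of a physical quantity with its units suppressed), not a pure number.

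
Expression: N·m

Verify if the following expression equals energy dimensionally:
Yes

The expression N·m has dimensions [L^2 M T^-2], which is exactly energy [L^2 M T^-2].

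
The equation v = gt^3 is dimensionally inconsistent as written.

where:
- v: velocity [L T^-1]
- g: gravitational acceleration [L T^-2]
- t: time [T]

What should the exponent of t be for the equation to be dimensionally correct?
The exponent of t should be 1: v = gt

The LHS v has dimensions [L T^-1]; t has dimensions [T].
As written, the RHS gt^3 (exponent 3 on t) has dimensions [L T], which does not match.
With exponent 1, the RHS gt has dimensions [L T^-1], matching the LHS.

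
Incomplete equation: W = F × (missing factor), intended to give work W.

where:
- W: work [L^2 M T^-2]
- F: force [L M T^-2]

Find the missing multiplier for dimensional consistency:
d (distance), dimensions [L]

W has dimensions [L^2 M T^-2] and F has dimensions [L M T^-2].
The missing factor must have dimensions [L^2 M T^-2] / [L M T^-2] = [L], i.e. distance (d).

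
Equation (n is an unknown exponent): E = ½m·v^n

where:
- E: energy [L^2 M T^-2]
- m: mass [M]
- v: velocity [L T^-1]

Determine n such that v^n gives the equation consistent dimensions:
n = 2

E has dimensions [L^2 M T^-2]; v has dimensions [L T^-1].
The rest of the RHS has dimensions [M], so v^n must supply [L^2 T^-2].
With n = 2: ½m·v^2 has dimensions [L^2 M T^-2], matching the LHS ✓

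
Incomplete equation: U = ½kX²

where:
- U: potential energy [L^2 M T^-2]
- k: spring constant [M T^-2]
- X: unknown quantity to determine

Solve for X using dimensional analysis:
X = x (displacement), dimensions [L]

U has dimensions [L^2 M T^-2]; the rest of the RHS (½k) has dimensions [M T^-2].
So X² must have dimensions [L^2], i.e. X has dimensions [L] — X = x (displacement).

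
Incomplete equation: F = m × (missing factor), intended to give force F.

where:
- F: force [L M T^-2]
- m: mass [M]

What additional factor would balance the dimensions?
a (acceleration), dimensions [L T^-2]

F has dimensions [L M T^-2] and m has dimensions [M].
The missing factor must have dimensions [L M T^-2] / [M] = [L T^-2], i.e. acceleration (a).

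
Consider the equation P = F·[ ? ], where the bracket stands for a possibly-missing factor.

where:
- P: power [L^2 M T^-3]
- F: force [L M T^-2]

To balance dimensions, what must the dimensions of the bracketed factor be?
[L T^-1] — velocity (e.g. v)

P has dimensions [L^2 M T^-3]; F has dimensions [L M T^-2].
The bracketed factor must supply [L^2 M T^-3] / [L M T^-2] = [L T^-1].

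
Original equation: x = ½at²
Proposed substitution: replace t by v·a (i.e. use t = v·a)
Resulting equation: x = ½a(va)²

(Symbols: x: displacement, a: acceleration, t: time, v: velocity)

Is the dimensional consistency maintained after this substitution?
No

[t] = [T] and [v·a] = [L^2 T^-3]. These differ, so the substitution replaces a quantity by one of different dimensions and the result x = ½a(va)² has LHS [L] vs RHS [L^5 T^-8] — inconsistent.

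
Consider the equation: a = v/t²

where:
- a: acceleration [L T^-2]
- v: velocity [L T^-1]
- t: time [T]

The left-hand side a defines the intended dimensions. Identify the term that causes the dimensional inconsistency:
The right-hand side term v/t²

a has dimensions [L T^-2], but v/t² has dimensions [L T^-3], so the term v/t² is dimensionally wrong for a.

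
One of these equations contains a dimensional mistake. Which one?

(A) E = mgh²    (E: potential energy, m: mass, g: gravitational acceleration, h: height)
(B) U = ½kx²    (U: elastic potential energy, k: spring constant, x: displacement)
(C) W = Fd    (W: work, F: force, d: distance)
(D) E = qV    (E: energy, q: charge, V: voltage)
(A) E = mgh²

The equation (A) E = mgh² is dimensionally incorrect.

LHS (E): [L^2 M T^-2]
RHS (mgh²): [L^3 M T^-2] ✗

The dimensions do not match. The other three equations balance.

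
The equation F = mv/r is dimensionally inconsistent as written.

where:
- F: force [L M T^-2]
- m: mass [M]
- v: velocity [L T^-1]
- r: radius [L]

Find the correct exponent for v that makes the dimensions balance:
The exponent of v should be 2: F = mv^2/r

The LHS F has dimensions [L M T^-2]; v has dimensions [L T^-1].
As written, the RHS mv/r (exponent 1 on v) has dimensions [M T^-1], which does not match.
With exponent 2, the RHS mv^2/r has dimensions [L M T^-2], matching the LHS.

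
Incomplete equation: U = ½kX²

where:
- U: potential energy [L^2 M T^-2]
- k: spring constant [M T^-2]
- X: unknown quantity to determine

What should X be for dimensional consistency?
X = x (displacement), dimensions [L]

U has dimensions [L^2 M T^-2]; the rest of the RHS (½k) has dimensions [M T^-2].
So X² must have dimensions [L^2], i.e. X has dimensions [L] — X = x (displacement).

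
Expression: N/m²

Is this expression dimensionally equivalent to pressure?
Yes

The expression N/m² has dimensions [L^-1 M T^-2], which is exactly pressure [L^-1 M T^-2].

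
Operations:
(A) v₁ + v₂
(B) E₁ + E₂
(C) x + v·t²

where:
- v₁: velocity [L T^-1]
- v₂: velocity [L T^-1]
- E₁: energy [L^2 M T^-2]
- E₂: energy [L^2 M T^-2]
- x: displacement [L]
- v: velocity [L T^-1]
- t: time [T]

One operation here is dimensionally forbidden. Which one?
(C) x + v·t²

(A) v₁ + v₂: v₁ [L T^-1] and v₂ [L T^-1] — same dimensions ✓
(B) E₁ + E₂: E₁ [L^2 M T^-2] and E₂ [L^2 M T^-2] — same dimensions ✓
(C) x + v·t²: x [L] and v·t² [L T] — different dimensions cannot be added/subtracted ✗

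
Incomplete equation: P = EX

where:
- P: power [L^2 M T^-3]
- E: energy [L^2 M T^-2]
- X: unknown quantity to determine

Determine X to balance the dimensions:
X = f (inverse time / frequency (1/t)), dimensions [T^-1]

P has dimensions [L^2 M T^-3]; the rest of the RHS (E) has dimensions [L^2 M T^-2].
So X must have dimensions [T^-1] — X = f (inverse time / frequency (1/t)).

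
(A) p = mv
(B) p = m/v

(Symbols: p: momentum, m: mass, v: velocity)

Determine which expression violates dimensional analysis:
(B)

(A) p = mv: LHS [L M T^-1], RHS [L M T^-1] ✓
(B) p = m/v: LHS [L M T^-1], RHS [L^-1 M T] ✗

Expression (B) p = m/v is dimensionally incorrect.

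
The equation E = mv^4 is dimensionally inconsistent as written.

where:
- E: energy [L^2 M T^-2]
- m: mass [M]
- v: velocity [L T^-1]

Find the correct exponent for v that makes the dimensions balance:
The exponent of v should be 2: E = mv^2

The LHS E has dimensions [L^2 M T^-2]; v has dimensions [L T^-1].
As written, the RHS mv^4 (exponent 4 on v) has dimensions [L^4 M T^-4], which does not match.
With exponent 2, the RHS mv^2 has dimensions [L^2 M T^-2], matching the LHS.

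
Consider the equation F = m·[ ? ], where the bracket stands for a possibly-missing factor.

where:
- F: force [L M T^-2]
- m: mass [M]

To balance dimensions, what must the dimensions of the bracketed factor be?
[L T^-2] — acceleration (e.g. a)

F has dimensions [L M T^-2]; m has dimensions [M].
The bracketed factor must supply [L M T^-2] / [M] = [L T^-2].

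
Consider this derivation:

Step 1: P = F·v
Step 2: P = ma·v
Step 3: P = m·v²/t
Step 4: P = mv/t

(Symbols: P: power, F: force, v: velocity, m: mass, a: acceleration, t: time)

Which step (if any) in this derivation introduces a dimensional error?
Step 4

Step 1: P = F·v → LHS [L^2 M T^-3], RHS [L^2 M T^-3] ✓
Step 2: P = ma·v → LHS [L^2 M T^-3], RHS [L^2 M T^-3] ✓
Step 3: P = m·v²/t → LHS [L^2 M T^-3], RHS [L^2 M T^-3] ✓
Step 4: P = mv/t → LHS [L^2 M T^-3], RHS [L M T^-2] ✗

The first dimensional inconsistency appears in step 4: P = mv/t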